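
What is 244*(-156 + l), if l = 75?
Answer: -19764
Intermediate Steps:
244*(-156 + l) = 244*(-156 + 75) = 244*(-81) = -19764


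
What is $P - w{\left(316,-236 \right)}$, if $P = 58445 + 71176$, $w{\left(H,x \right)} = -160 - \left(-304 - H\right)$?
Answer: $129161$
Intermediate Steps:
$w{\left(H,x \right)} = 144 + H$ ($w{\left(H,x \right)} = -160 + \left(304 + H\right) = 144 + H$)
$P = 129621$
$P - w{\left(316,-236 \right)} = 129621 - \left(144 + 316\right) = 129621 - 460 = 129161$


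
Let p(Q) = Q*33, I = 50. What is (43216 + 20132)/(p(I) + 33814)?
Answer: 15837/8866 ≈ 1.7863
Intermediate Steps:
p(Q) = 33*Q
(43216 + 20132)/(p(I) + 33814) = (43216 + 20132)/(33*50 + 33814) = 63348/(1650 + 33814) = 63348/35464 = 63348*(1/35464) = 15837/8866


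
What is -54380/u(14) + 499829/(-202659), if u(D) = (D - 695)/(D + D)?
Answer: 34248479579/15334531 ≈ 2233.4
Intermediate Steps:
u(D) = (-695 + D)/(2*D) (u(D) = (-695 + D)/((2*D)) = (-695 + D)*(1/(2*D)) = (-695 + D)/(2*D))
-54380/u(14) + 499829/(-202659) = -54380*28/(-695 + 14) + 499829/(-202659) = -54380/((1/2)*(1/14)*(-681)) + 499829*(-1/202659) = -54380/(-681/28) - 499829/202659 = -54380*(-28/681) - 499829/202659 = 1522640/681 - 499829/202659 = 34248479579/15334531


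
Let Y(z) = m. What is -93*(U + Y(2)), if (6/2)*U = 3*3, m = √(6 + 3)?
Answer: -558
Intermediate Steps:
m = 3 (m = √9 = 3)
Y(z) = 3
U = 3 (U = (3*3)/3 = (⅓)*9 = 3)
-93*(U + Y(2)) = -93*(3 + 3) = -93*6 = -558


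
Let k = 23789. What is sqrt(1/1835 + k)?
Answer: 4*sqrt(5006432335)/1835 ≈ 154.24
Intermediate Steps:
sqrt(1/1835 + k) = sqrt(1/1835 + 23789) = sqrt(43652816/1835) = 4*sqrt(5006432335)/1835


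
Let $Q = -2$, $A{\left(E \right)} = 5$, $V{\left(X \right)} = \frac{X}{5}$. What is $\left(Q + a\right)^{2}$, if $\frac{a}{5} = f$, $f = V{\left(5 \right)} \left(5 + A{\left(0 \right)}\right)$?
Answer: $2304$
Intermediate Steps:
$V{\left(X \right)} = \frac{X}{5}$ ($V{\left(X \right)} = X \frac{1}{5} = \frac{X}{5}$)
$f = 10$ ($f = \frac{1}{5} \cdot 5 \left(5 + 5\right) = 1 \cdot 10 = 10$)
$a = 50$ ($a = 5 \cdot 10 = 50$)
$\left(Q + a\right)^{2} = \left(-2 + 50\right)^{2} = 48^{2} = 2304$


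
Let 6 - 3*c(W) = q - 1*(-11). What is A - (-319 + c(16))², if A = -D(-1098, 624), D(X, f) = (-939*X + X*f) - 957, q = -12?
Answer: -4006717/9 ≈ -4.4519e+5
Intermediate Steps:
D(X, f) = -957 - 939*X + X*f
c(W) = 7/3 (c(W) = 2 - (-12 - 1*(-11))/3 = 2 - (-12 + 11)/3 = 2 - ⅓*(-1) = 2 + ⅓ = 7/3)
A = -344913 (A = -(-957 - 939*(-1098) - 1098*624) = -(-957 + 1031022 - 685152) = -1*344913 = -344913)
A - (-319 + c(16))² = -344913 - (-319 + 7/3)² = -344913 - (-950/3)² = -344913 - 1*902500/9 = -344913 - 902500/9 = -4006717/9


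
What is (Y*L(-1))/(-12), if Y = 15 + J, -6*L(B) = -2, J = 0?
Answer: -5/12 ≈ -0.41667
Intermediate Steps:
L(B) = ⅓ (L(B) = -⅙*(-2) = ⅓)
Y = 15 (Y = 15 + 0 = 15)
(Y*L(-1))/(-12) = (15*(⅓))/(-12) = 5*(-1/12) = -5/12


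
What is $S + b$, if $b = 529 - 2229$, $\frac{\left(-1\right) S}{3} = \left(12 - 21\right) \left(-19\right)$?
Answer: $-2213$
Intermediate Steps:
$S = -513$ ($S = - 3 \left(12 - 21\right) \left(-19\right) = - 3 \left(\left(-9\right) \left(-19\right)\right) = \left(-3\right) 171 = -513$)
$b = -1700$
$S + b = -513 - 1700 = -2213$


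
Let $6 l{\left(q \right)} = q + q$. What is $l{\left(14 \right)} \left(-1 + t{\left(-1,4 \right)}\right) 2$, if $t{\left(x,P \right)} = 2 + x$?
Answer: $0$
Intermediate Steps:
$l{\left(q \right)} = \frac{q}{3}$ ($l{\left(q \right)} = \frac{q + q}{6} = \frac{2 q}{6} = \frac{q}{3}$)
$l{\left(14 \right)} \left(-1 + t{\left(-1,4 \right)}\right) 2 = \frac{1}{3} \cdot 14 \left(-1 + \left(2 - 1\right)\right) 2 = \frac{14 \left(-1 + 1\right) 2}{3} = \frac{14 \cdot 0 \cdot 2}{3} = \frac{14}{3} \cdot 0 = 0$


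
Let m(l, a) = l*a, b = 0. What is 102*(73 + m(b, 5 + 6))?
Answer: 7446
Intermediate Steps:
m(l, a) = a*l
102*(73 + m(b, 5 + 6)) = 102*(73 + (5 + 6)*0) = 102*(73 + 11*0) = 102*(73 + 0) = 102*73 = 7446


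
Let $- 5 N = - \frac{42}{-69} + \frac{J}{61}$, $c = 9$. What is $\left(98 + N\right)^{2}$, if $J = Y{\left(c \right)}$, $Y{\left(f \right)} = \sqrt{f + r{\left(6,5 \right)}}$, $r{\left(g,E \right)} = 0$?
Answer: $\frac{471346783209}{49210225} \approx 9578.2$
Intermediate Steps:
$Y{\left(f \right)} = \sqrt{f}$ ($Y{\left(f \right)} = \sqrt{f + 0} = \sqrt{f}$)
$J = 3$ ($J = \sqrt{9} = 3$)
$N = - \frac{923}{7015}$ ($N = - \frac{- \frac{42}{-69} + \frac{3}{61}}{5} = - \frac{\left(-42\right) \left(- \frac{1}{69}\right) + 3 \cdot \frac{1}{61}}{5} = - \frac{\frac{14}{23} + \frac{3}{61}}{5} = \left(- \frac{1}{5}\right) \frac{923}{1403} = - \frac{923}{7015} \approx -0.13158$)
$\left(98 + N\right)^{2} = \left(98 - \frac{923}{7015}\right)^{2} = \left(\frac{686547}{7015}\right)^{2} = \frac{471346783209}{49210225}$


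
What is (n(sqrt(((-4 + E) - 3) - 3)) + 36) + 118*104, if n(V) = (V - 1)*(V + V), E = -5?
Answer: 12278 - 2*I*sqrt(15) ≈ 12278.0 - 7.746*I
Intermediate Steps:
n(V) = 2*V*(-1 + V) (n(V) = (-1 + V)*(2*V) = 2*V*(-1 + V))
(n(sqrt(((-4 + E) - 3) - 3)) + 36) + 118*104 = (2*sqrt(((-4 - 5) - 3) - 3)*(-1 + sqrt(((-4 - 5) - 3) - 3)) + 36) + 118*104 = (2*sqrt((-9 - 3) - 3)*(-1 + sqrt((-9 - 3) - 3)) + 36) + 12272 = (2*sqrt(-12 - 3)*(-1 + sqrt(-12 - 3)) + 36) + 12272 = (2*sqrt(-15)*(-1 + sqrt(-15)) + 36) + 12272 = (2*(I*sqrt(15))*(-1 + I*sqrt(15)) + 36) + 12272 = (2*I*sqrt(15)*(-1 + I*sqrt(15)) + 36) + 12272 = (36 + 2*I*sqrt(15)*(-1 + I*sqrt(15))) + 12272 = 12308 + 2*I*sqrt(15)*(-1 + I*sqrt(15))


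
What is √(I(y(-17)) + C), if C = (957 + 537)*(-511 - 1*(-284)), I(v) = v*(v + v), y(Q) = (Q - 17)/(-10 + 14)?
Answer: I*√1355974/2 ≈ 582.23*I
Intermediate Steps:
y(Q) = -17/4 + Q/4 (y(Q) = (-17 + Q)/4 = (-17 + Q)*(¼) = -17/4 + Q/4)
I(v) = 2*v² (I(v) = v*(2*v) = 2*v²)
C = -339138 (C = 1494*(-511 + 284) = 1494*(-227) = -339138)
√(I(y(-17)) + C) = √(2*(-17/4 + (¼)*(-17))² - 339138) = √(2*(-17/4 - 17/4)² - 339138) = √(2*(-17/2)² - 339138) = √(2*(289/4) - 339138) = √(289/2 - 339138) = √(-677987/2) = I*√1355974/2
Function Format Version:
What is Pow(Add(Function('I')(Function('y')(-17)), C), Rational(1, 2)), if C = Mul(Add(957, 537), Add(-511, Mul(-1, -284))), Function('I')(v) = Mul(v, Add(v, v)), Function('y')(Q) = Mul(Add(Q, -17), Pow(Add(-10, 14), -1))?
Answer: Mul(Rational(1, 2), I, Pow(1355974, Rational(1, 2))) ≈ Mul(582.23, I)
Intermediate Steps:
Function('y')(Q) = Add(Rational(-17, 4), Mul(Rational(1, 4), Q)) (Function('y')(Q) = Mul(Add(-17, Q), Pow(4, -1)) = Mul(Add(-17, Q), Rational(1, 4)) = Add(Rational(-17, 4), Mul(Rational(1, 4), Q)))
Function('I')(v) = Mul(2, Pow(v, 2)) (Function('I')(v) = Mul(v, Mul(2, v)) = Mul(2, Pow(v, 2)))
C = -339138 (C = Mul(1494, Add(-511, 284)) = Mul(1494, -227) = -339138)
Pow(Add(Function('I')(Function('y')(-17)), C), Rational(1, 2)) = Pow(Add(Mul(2, Pow(Add(Rational(-17, 4), Mul(Rational(1, 4), -17)), 2)), -339138), Rational(1, 2)) = Pow(Add(Mul(2, Pow(Add(Rational(-17, 4), Rational(-17, 4)), 2)), -339138), Rational(1, 2)) = Pow(Add(Mul(2, Pow(Rational(-17, 2), 2)), -339138), Rational(1, 2)) = Pow(Add(Mul(2, Rational(289, 4)), -339138), Rational(1, 2)) = Pow(Add(Rational(289, 2), -339138), Rational(1, 2)) = Pow(Rational(-677987, 2), Rational(1, 2)) = Mul(Rational(1, 2), I, Pow(1355974, Rational(1, 2)))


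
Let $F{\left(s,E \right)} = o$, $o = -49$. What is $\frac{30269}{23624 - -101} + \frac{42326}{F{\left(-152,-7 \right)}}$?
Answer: $- \frac{1002701169}{1162525} \approx -862.52$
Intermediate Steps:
$F{\left(s,E \right)} = -49$
$\frac{30269}{23624 - -101} + \frac{42326}{F{\left(-152,-7 \right)}} = \frac{30269}{23624 - -101} + \frac{42326}{-49} = \frac{30269}{23624 + 101} + 42326 \left(- \frac{1}{49}\right) = \frac{30269}{23725} - \frac{42326}{49} = - \frac{1002701169}{1162525}$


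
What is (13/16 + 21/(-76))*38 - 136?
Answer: -925/8 ≈ -115.63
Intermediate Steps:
(13/16 + 21/(-76))*38 - 136 = (13*(1/16) + 21*(-1/76))*38 - 136 = (13/16 - 21/76)*38 - 136 = (163/304)*38 - 136 = 163/8 - 136 = -925/8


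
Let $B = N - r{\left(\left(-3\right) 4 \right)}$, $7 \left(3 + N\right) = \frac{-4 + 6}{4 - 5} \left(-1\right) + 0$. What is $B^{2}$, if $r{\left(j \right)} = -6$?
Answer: $\frac{529}{49} \approx 10.796$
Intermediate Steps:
$N = - \frac{19}{7}$ ($N = -3 + \frac{\frac{-4 + 6}{4 - 5} \left(-1\right) + 0}{7} = -3 + \frac{\frac{2}{-1} \left(-1\right) + 0}{7} = -3 + \frac{2 \left(-1\right) \left(-1\right) + 0}{7} = -3 + \frac{\left(-2\right) \left(-1\right) + 0}{7} = -3 + \frac{2 + 0}{7} = -3 + \frac{1}{7} \cdot 2 = -3 + \frac{2}{7} = - \frac{19}{7} \approx -2.7143$)
$B = \frac{23}{7}$ ($B = - \frac{19}{7} - -6 = - \frac{19}{7} + 6 = \frac{23}{7} \approx 3.2857$)
$B^{2} = \left(\frac{23}{7}\right)^{2} = \frac{529}{49}$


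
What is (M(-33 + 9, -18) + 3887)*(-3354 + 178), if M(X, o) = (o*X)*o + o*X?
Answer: 10979432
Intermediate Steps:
M(X, o) = X*o + X*o² (M(X, o) = (X*o)*o + X*o = X*o² + X*o = X*o + X*o²)
(M(-33 + 9, -18) + 3887)*(-3354 + 178) = ((-33 + 9)*(-18)*(1 - 18) + 3887)*(-3354 + 178) = (-24*(-18)*(-17) + 3887)*(-3176) = (-7344 + 3887)*(-3176) = -3457*(-3176) = 10979432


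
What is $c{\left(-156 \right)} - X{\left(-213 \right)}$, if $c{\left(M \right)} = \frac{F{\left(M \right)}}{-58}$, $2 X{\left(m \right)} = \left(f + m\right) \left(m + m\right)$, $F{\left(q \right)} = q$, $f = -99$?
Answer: $- \frac{1927146}{29} \approx -66453.0$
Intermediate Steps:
$X{\left(m \right)} = m \left(-99 + m\right)$ ($X{\left(m \right)} = \frac{\left(-99 + m\right) \left(m + m\right)}{2} = \frac{\left(-99 + m\right) 2 m}{2} = \frac{2 m \left(-99 + m\right)}{2} = m \left(-99 + m\right)$)
$c{\left(M \right)} = - \frac{M}{58}$ ($c{\left(M \right)} = \frac{M}{-58} = M \left(- \frac{1}{58}\right) = - \frac{M}{58}$)
$c{\left(-156 \right)} - X{\left(-213 \right)} = \left(- \frac{1}{58}\right) \left(-156\right) - - 213 \left(-99 - 213\right) = \frac{78}{29} - \left(-213\right) \left(-312\right) = \frac{78}{29} - 66456 = - \frac{1927146}{29}$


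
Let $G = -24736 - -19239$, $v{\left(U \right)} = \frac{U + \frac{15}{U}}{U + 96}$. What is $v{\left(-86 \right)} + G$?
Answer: $- \frac{4734831}{860} \approx -5505.6$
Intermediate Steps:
$v{\left(U \right)} = \frac{U + \frac{15}{U}}{96 + U}$
$G = -5497$ ($G = -24736 + 19239 = -5497$)
$v{\left(-86 \right)} + G = \frac{15 + \left(-86\right)^{2}}{\left(-86\right) \left(96 - 86\right)} - 5497 = - \frac{15 + 7396}{86 \cdot 10} - 5497 = \left(- \frac{1}{86}\right) \frac{1}{10} \cdot 7411 - 5497 = - \frac{7411}{860} - 5497 = - \frac{4734831}{860}$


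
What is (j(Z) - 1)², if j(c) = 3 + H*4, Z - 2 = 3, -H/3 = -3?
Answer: 1444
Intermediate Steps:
H = 9 (H = -3*(-3) = 9)
Z = 5 (Z = 2 + 3 = 5)
j(c) = 39 (j(c) = 3 + 9*4 = 3 + 36 = 39)
(j(Z) - 1)² = (39 - 1)² = 38² = 1444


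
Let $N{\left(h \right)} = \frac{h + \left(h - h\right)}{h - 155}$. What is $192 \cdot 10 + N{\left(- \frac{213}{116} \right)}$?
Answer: $\frac{34930773}{18193} \approx 1920.0$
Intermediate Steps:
$N{\left(h \right)} = \frac{h}{-155 + h}$ ($N{\left(h \right)} = \frac{h + 0}{-155 + h} = \frac{h}{-155 + h}$)
$192 \cdot 10 + N{\left(- \frac{213}{116} \right)} = 192 \cdot 10 + \frac{\left(-213\right) \frac{1}{116}}{-155 - \frac{213}{116}} = 1920 + \frac{\left(-213\right) \frac{1}{116}}{-155 - \frac{213}{116}} = 1920 - \frac{213}{116 \left(-155 - \frac{213}{116}\right)} = 1920 - \frac{213}{116 \left(- \frac{18193}{116}\right)} = 1920 - - \frac{213}{18193} = 1920 + \frac{213}{18193} = \frac{34930773}{18193}$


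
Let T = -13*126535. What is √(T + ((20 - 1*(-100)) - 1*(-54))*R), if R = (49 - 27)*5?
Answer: I*√1625815 ≈ 1275.1*I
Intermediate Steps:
T = -1644955
R = 110 (R = 22*5 = 110)
√(T + ((20 - 1*(-100)) - 1*(-54))*R) = √(-1644955 + ((20 - 1*(-100)) - 1*(-54))*110) = √(-1644955 + ((20 + 100) + 54)*110) = √(-1644955 + (120 + 54)*110) = √(-1644955 + 174*110) = √(-1644955 + 19140) = √(-1625815) = I*√1625815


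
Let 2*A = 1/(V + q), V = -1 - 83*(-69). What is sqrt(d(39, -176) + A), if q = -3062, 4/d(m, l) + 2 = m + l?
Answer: I*sqrt(108892739)/61716 ≈ 0.16908*I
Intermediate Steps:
d(m, l) = 4/(-2 + l + m) (d(m, l) = 4/(-2 + (m + l)) = 4/(-2 + (l + m)) = 4/(-2 + l + m))
V = 5726 (V = -1 + 5727 = 5726)
A = 1/5328 (A = 1/(2*(5726 - 3062)) = (1/2)/2664 = (1/2)*(1/2664) = 1/5328 ≈ 0.00018769)
sqrt(d(39, -176) + A) = sqrt(4/(-2 - 176 + 39) + 1/5328) = sqrt(4/(-139) + 1/5328) = sqrt(4*(-1/139) + 1/5328) = sqrt(-4/139 + 1/5328) = sqrt(-21173/740592) = I*sqrt(108892739)/61716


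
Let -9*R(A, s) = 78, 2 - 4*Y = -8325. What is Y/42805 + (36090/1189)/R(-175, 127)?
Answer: -9140284261/2646547540 ≈ -3.4537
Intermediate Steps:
Y = 8327/4 (Y = 1/2 - 1/4*(-8325) = 1/2 + 8325/4 = 8327/4 ≈ 2081.8)
R(A, s) = -26/3 (R(A, s) = -1/9*78 = -26/3)
Y/42805 + (36090/1189)/R(-175, 127) = (8327/4)/42805 + (36090/1189)/(-26/3) = (8327/4)*(1/42805) + (36090*(1/1189))*(-3/26) = 8327/171220 + (36090/1189)*(-3/26) = 8327/171220 - 54135/15457 = -9140284261/2646547540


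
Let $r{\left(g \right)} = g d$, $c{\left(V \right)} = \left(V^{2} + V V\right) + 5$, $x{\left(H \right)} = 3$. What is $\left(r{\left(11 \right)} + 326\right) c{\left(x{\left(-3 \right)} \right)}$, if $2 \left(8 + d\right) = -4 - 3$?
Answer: $\frac{9177}{2} \approx 4588.5$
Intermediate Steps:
$d = - \frac{23}{2}$ ($d = -8 + \frac{-4 - 3}{2} = -8 + \frac{1}{2} \left(-7\right) = -8 - \frac{7}{2} = - \frac{23}{2} \approx -11.5$)
$c{\left(V \right)} = 5 + 2 V^{2}$ ($c{\left(V \right)} = \left(V^{2} + V^{2}\right) + 5 = 2 V^{2} + 5 = 5 + 2 V^{2}$)
$r{\left(g \right)} = - \frac{23 g}{2}$ ($r{\left(g \right)} = g \left(- \frac{23}{2}\right) = - \frac{23 g}{2}$)
$\left(r{\left(11 \right)} + 326\right) c{\left(x{\left(-3 \right)} \right)} = \left(\left(- \frac{23}{2}\right) 11 + 326\right) \left(5 + 2 \cdot 3^{2}\right) = \left(- \frac{253}{2} + 326\right) \left(5 + 2 \cdot 9\right) = \frac{399 \left(5 + 18\right)}{2} = \frac{399}{2} \cdot 23 = \frac{9177}{2}$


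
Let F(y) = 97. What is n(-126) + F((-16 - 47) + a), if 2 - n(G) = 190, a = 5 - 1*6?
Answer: -91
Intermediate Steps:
a = -1 (a = 5 - 6 = -1)
n(G) = -188 (n(G) = 2 - 1*190 = 2 - 190 = -188)
n(-126) + F((-16 - 47) + a) = -188 + 97 = -91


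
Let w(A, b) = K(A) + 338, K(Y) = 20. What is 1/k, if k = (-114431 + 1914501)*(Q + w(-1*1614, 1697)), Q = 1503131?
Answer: 1/2706385444230 ≈ 3.6950e-13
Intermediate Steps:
w(A, b) = 358 (w(A, b) = 20 + 338 = 358)
k = 2706385444230 (k = (-114431 + 1914501)*(1503131 + 358) = 1800070*1503489 = 2706385444230)
1/k = 1/2706385444230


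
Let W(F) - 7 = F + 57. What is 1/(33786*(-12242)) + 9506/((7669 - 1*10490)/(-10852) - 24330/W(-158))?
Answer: 2005370425561756801/54657153463735404 ≈ 36.690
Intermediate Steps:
W(F) = 64 + F (W(F) = 7 + (F + 57) = 7 + (57 + F) = 64 + F)
1/(33786*(-12242)) + 9506/((7669 - 1*10490)/(-10852) - 24330/W(-158)) = 1/(33786*(-12242)) + 9506/((7669 - 1*10490)/(-10852) - 24330/(64 - 158)) = (1/33786)*(-1/12242) + 9506/((7669 - 10490)*(-1/10852) - 24330/(-94)) = -1/413608212 + 9506/(-2821*(-1/10852) - 24330*(-1/94)) = -1/413608212 + 9506/(2821/10852 + 12165/47) = -1/413608212 + 9506/(132147167/510044) = -1/413608212 + 9506*(510044/132147167) = -1/413608212 + 4848478264/132147167 = 2005370425561756801/54657153463735404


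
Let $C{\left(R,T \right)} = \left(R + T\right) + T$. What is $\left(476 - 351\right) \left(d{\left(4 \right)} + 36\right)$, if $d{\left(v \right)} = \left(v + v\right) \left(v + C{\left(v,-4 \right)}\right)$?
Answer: $4500$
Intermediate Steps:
$C{\left(R,T \right)} = R + 2 T$
$d{\left(v \right)} = 2 v \left(-8 + 2 v\right)$ ($d{\left(v \right)} = \left(v + v\right) \left(v + \left(v + 2 \left(-4\right)\right)\right) = 2 v \left(v + \left(v - 8\right)\right) = 2 v \left(v + \left(-8 + v\right)\right) = 2 v \left(-8 + 2 v\right)$)
$\left(476 - 351\right) \left(d{\left(4 \right)} + 36\right) = \left(476 - 351\right) \left(4 \cdot 4 \left(-4 + 4\right) + 36\right) = 125 \left(4 \cdot 4 \cdot 0 + 36\right) = 125 \left(0 + 36\right) = 125 \cdot 36 = 4500$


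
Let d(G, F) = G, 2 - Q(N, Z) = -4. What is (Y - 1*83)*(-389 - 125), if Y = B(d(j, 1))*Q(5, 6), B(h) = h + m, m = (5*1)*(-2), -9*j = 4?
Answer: 224618/3 ≈ 74873.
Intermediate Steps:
j = -4/9 (j = -⅑*4 = -4/9 ≈ -0.44444)
Q(N, Z) = 6 (Q(N, Z) = 2 - 1*(-4) = 2 + 4 = 6)
m = -10 (m = 5*(-2) = -10)
B(h) = -10 + h (B(h) = h - 10 = -10 + h)
Y = -188/3 (Y = (-10 - 4/9)*6 = -94/9*6 = -188/3 ≈ -62.667)
(Y - 1*83)*(-389 - 125) = (-188/3 - 1*83)*(-389 - 125) = (-188/3 - 83)*(-514) = -437/3*(-514) = 224618/3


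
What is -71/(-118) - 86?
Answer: -10077/118 ≈ -85.398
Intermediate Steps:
-71/(-118) - 86 = -71*(-1/118) - 86 = 71/118 - 86 = -10077/118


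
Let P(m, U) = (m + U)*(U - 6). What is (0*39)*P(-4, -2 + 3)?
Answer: 0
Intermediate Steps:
P(m, U) = (-6 + U)*(U + m) (P(m, U) = (U + m)*(-6 + U) = (-6 + U)*(U + m))
(0*39)*P(-4, -2 + 3) = (0*39)*((-2 + 3)² - 6*(-2 + 3) - 6*(-4) + (-2 + 3)*(-4)) = 0*(1² - 6*1 + 24 + 1*(-4)) = 0*(1 - 6 + 24 - 4) = 0*15 = 0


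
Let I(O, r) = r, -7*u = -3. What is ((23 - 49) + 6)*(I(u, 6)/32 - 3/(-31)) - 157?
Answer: -20173/124 ≈ -162.69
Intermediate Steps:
u = 3/7 (u = -⅐*(-3) = 3/7 ≈ 0.42857)
((23 - 49) + 6)*(I(u, 6)/32 - 3/(-31)) - 157 = ((23 - 49) + 6)*(6/32 - 3/(-31)) - 157 = (-26 + 6)*(6*(1/32) - 3*(-1/31)) - 157 = -20*(3/16 + 3/31) - 157 = -20*141/496 - 157 = -705/124 - 157 = -20173/124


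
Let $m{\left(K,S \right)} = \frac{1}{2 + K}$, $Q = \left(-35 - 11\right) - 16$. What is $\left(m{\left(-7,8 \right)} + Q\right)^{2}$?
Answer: $\frac{96721}{25} \approx 3868.8$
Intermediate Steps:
$Q = -62$ ($Q = -46 - 16 = -62$)
$\left(m{\left(-7,8 \right)} + Q\right)^{2} = \left(\frac{1}{2 - 7} - 62\right)^{2} = \left(\frac{1}{-5} - 62\right)^{2} = \left(- \frac{1}{5} - 62\right)^{2} = \left(- \frac{311}{5}\right)^{2} = \frac{96721}{25}$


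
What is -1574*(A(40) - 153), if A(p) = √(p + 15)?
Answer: 240822 - 1574*√55 ≈ 2.2915e+5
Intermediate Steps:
A(p) = √(15 + p)
-1574*(A(40) - 153) = -1574*(√(15 + 40) - 153) = -1574*(√55 - 153) = -1574*(-153 + √55) = 240822 - 1574*√55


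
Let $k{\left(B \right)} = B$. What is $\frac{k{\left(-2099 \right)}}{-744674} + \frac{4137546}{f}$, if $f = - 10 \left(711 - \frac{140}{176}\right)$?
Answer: $- \frac{67784376501833}{116351589130} \approx -582.58$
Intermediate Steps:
$f = - \frac{156245}{22}$ ($f = - 10 \left(711 - \frac{35}{44}\right) = \left(-10\right) \frac{31249}{44} = - \frac{156245}{22} \approx -7102.0$)
$\frac{k{\left(-2099 \right)}}{-744674} + \frac{4137546}{f} = - \frac{2099}{-744674} + \frac{4137546}{- \frac{156245}{22}} = \left(-2099\right) \left(- \frac{1}{744674}\right) + 4137546 \left(- \frac{22}{156245}\right) = \frac{2099}{744674} - \frac{91026012}{156245} = - \frac{67784376501833}{116351589130}$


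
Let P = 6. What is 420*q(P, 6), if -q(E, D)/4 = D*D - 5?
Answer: -52080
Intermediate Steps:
q(E, D) = 20 - 4*D**2 (q(E, D) = -4*(D*D - 5) = -4*(D**2 - 5) = -4*(-5 + D**2) = 20 - 4*D**2)
420*q(P, 6) = 420*(20 - 4*6**2) = 420*(20 - 4*36) = 420*(20 - 144) = 420*(-124) = -52080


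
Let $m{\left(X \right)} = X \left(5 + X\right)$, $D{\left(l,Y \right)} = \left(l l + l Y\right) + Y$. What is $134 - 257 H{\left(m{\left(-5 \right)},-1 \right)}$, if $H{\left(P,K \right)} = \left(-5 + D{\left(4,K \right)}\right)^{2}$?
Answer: $-9118$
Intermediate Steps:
$D{\left(l,Y \right)} = Y + l^{2} + Y l$ ($D{\left(l,Y \right)} = \left(l^{2} + Y l\right) + Y = Y + l^{2} + Y l$)
$H{\left(P,K \right)} = \left(11 + 5 K\right)^{2}$ ($H{\left(P,K \right)} = \left(-5 + \left(K + 4^{2} + K 4\right)\right)^{2} = \left(-5 + \left(K + 16 + 4 K\right)\right)^{2} = \left(-5 + \left(16 + 5 K\right)\right)^{2} = \left(11 + 5 K\right)^{2}$)
$134 - 257 H{\left(m{\left(-5 \right)},-1 \right)} = 134 - 257 \left(11 + 5 \left(-1\right)\right)^{2} = 134 - 257 \left(11 - 5\right)^{2} = 134 - 257 \cdot 6^{2} = 134 - 9252 = -9118$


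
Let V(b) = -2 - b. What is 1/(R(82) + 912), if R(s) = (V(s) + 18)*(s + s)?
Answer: -1/9912 ≈ -0.00010089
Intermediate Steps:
R(s) = 2*s*(16 - s) (R(s) = ((-2 - s) + 18)*(s + s) = (16 - s)*(2*s) = 2*s*(16 - s))
1/(R(82) + 912) = 1/(2*82*(16 - 1*82) + 912) = 1/(2*82*(16 - 82) + 912) = 1/(2*82*(-66) + 912) = 1/(-10824 + 912) = 1/(-9912) = -1/9912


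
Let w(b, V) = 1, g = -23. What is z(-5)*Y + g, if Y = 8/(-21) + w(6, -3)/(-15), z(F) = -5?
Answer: -436/21 ≈ -20.762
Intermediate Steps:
Y = -47/105 (Y = 8/(-21) + 1/(-15) = 8*(-1/21) + 1*(-1/15) = -8/21 - 1/15 = -47/105 ≈ -0.44762)
z(-5)*Y + g = -5*(-47/105) - 23 = 47/21 - 23 = -436/21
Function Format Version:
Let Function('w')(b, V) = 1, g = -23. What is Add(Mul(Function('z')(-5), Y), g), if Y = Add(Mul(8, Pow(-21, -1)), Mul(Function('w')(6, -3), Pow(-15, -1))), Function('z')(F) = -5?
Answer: Rational(-436, 21) ≈ -20.762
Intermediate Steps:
Y = Rational(-47, 105) (Y = Add(Mul(8, Pow(-21, -1)), Mul(1, Pow(-15, -1))) = Add(Mul(8, Rational(-1, 21)), Mul(1, Rational(-1, 15))) = Add(Rational(-8, 21), Rational(-1, 15)) = Rational(-47, 105) ≈ -0.44762)
Add(Mul(Function('z')(-5), Y), g) = Add(Mul(-5, Rational(-47, 105)), -23) = Add(Rational(47, 21), -23) = Rational(-436, 21)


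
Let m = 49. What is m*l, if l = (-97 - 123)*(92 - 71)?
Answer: -226380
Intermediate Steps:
l = -4620 (l = -220*21 = -4620)
m*l = 49*(-4620) = -226380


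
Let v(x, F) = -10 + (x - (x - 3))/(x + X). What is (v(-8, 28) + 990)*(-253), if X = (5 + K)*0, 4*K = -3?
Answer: -1982761/8 ≈ -2.4785e+5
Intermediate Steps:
K = -¾ (K = (¼)*(-3) = -¾ ≈ -0.75000)
X = 0 (X = (5 - ¾)*0 = (17/4)*0 = 0)
v(x, F) = -10 + 3/x (v(x, F) = -10 + (x - (x - 3))/(x + 0) = -10 + (x - (-3 + x))/x = -10 + (x + (3 - x))/x = -10 + 3/x)
(v(-8, 28) + 990)*(-253) = ((-10 + 3/(-8)) + 990)*(-253) = ((-10 + 3*(-⅛)) + 990)*(-253) = ((-10 - 3/8) + 990)*(-253) = (-83/8 + 990)*(-253) = (7837/8)*(-253) = -1982761/8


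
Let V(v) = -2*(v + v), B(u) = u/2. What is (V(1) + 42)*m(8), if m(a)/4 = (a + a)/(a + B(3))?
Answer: 256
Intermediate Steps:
B(u) = u/2 (B(u) = u*(½) = u/2)
m(a) = 8*a/(3/2 + a) (m(a) = 4*((a + a)/(a + (½)*3)) = 4*((2*a)/(a + 3/2)) = 4*((2*a)/(3/2 + a)) = 4*(2*a/(3/2 + a)) = 8*a/(3/2 + a))
V(v) = -4*v
(V(1) + 42)*m(8) = (-4*1 + 42)*(16*8/(3 + 2*8)) = (-4 + 42)*(16*8/(3 + 16)) = 38*(16*8/19) = 38*(16*8*(1/19)) = 38*(128/19) = 256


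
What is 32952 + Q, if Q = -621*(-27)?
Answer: 49719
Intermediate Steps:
Q = 16767
32952 + Q = 32952 + 16767 = 49719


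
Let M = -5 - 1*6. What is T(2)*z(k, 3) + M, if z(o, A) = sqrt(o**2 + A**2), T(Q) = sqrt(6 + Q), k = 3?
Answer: 1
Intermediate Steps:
M = -11 (M = -5 - 6 = -11)
z(o, A) = sqrt(A**2 + o**2)
T(2)*z(k, 3) + M = sqrt(6 + 2)*sqrt(3**2 + 3**2) - 11 = sqrt(8)*sqrt(9 + 9) - 11 = (2*sqrt(2))*sqrt(18) - 11 = (2*sqrt(2))*(3*sqrt(2)) - 11 = 12 - 11 = 1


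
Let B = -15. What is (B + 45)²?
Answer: 900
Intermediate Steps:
(B + 45)² = (-15 + 45)² = 30² = 900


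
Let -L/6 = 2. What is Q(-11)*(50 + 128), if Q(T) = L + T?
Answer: -4094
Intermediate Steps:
L = -12 (L = -6*2 = -12)
Q(T) = -12 + T
Q(-11)*(50 + 128) = (-12 - 11)*(50 + 128) = -23*178 = -4094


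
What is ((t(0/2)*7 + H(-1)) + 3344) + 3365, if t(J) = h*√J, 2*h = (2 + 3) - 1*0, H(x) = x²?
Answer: 6710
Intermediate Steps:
h = 5/2 (h = ((2 + 3) - 1*0)/2 = (5 + 0)/2 = (½)*5 = 5/2 ≈ 2.5000)
t(J) = 5*√J/2
((t(0/2)*7 + H(-1)) + 3344) + 3365 = (((5*√(0/2)/2)*7 + (-1)²) + 3344) + 3365 = (((5*√(0*(½))/2)*7 + 1) + 3344) + 3365 = (((5*√0/2)*7 + 1) + 3344) + 3365 = ((((5/2)*0)*7 + 1) + 3344) + 3365 = ((0*7 + 1) + 3344) + 3365 = ((0 + 1) + 3344) + 3365 = (1 + 3344) + 3365 = 3345 + 3365 = 6710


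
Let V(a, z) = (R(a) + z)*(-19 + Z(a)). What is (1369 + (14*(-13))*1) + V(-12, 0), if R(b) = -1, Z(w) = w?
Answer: 1218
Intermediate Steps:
V(a, z) = (-1 + z)*(-19 + a)
(1369 + (14*(-13))*1) + V(-12, 0) = (1369 + (14*(-13))*1) + (19 - 1*(-12) - 19*0 - 12*0) = (1369 - 182*1) + (19 + 12 + 0 + 0) = (1369 - 182) + 31 = 1187 + 31 = 1218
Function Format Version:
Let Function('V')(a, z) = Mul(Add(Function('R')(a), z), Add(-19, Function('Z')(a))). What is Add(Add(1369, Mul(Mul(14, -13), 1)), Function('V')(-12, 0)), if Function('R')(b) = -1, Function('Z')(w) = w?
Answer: 1218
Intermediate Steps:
Function('V')(a, z) = Mul(Add(-1, z), Add(-19, a))
Add(Add(1369, Mul(Mul(14, -13), 1)), Function('V')(-12, 0)) = Add(Add(1369, Mul(Mul(14, -13), 1)), Add(19, Mul(-1, -12), Mul(-19, 0), Mul(-12, 0))) = Add(Add(1369, Mul(-182, 1)), Add(19, 12, 0, 0)) = Add(Add(1369, -182), 31) = Add(1187, 31) = 1218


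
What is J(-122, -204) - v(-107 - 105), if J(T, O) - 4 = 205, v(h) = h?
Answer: 421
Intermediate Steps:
J(T, O) = 209 (J(T, O) = 4 + 205 = 209)
J(-122, -204) - v(-107 - 105) = 209 - (-107 - 105) = 209 - 1*(-212) = 209 + 212 = 421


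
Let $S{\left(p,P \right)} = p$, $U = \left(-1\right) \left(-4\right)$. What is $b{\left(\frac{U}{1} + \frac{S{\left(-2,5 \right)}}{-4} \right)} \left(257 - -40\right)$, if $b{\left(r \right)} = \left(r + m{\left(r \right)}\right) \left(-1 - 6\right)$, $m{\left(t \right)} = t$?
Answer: $-18711$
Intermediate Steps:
$U = 4$
$b{\left(r \right)} = - 14 r$ ($b{\left(r \right)} = \left(r + r\right) \left(-1 - 6\right) = 2 r \left(-7\right) = - 14 r$)
$b{\left(\frac{U}{1} + \frac{S{\left(-2,5 \right)}}{-4} \right)} \left(257 - -40\right) = - 14 \left(\frac{4}{1} - \frac{2}{-4}\right) \left(257 - -40\right) = - 14 \left(4 \cdot 1 - - \frac{1}{2}\right) \left(257 + 40\right) = - 14 \left(4 + \frac{1}{2}\right) 297 = \left(-14\right) \frac{9}{2} \cdot 297 = \left(-63\right) 297 = -18711$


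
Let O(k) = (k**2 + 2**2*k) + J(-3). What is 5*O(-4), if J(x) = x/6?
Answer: -5/2 ≈ -2.5000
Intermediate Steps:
J(x) = x/6 (J(x) = x*(1/6) = x/6)
O(k) = -1/2 + k**2 + 4*k (O(k) = (k**2 + 2**2*k) + (1/6)*(-3) = (k**2 + 4*k) - 1/2 = -1/2 + k**2 + 4*k)
5*O(-4) = 5*(-1/2 + (-4)**2 + 4*(-4)) = 5*(-1/2 + 16 - 16) = 5*(-1/2) = -5/2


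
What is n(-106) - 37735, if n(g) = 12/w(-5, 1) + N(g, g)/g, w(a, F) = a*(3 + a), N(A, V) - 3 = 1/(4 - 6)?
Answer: -39997853/1060 ≈ -37734.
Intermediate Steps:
N(A, V) = 5/2 (N(A, V) = 3 + 1/(4 - 6) = 3 + 1/(-2) = 3 - ½ = 5/2)
n(g) = 6/5 + 5/(2*g) (n(g) = 12/((-5*(3 - 5))) + 5/(2*g) = 12/((-5*(-2))) + 5/(2*g) = 12/10 + 5/(2*g) = 12*(⅒) + 5/(2*g) = 6/5 + 5/(2*g))
n(-106) - 37735 = (⅒)*(25 + 12*(-106))/(-106) - 37735 = (⅒)*(-1/106)*(25 - 1272) - 37735 = (⅒)*(-1/106)*(-1247) - 37735 = 1247/1060 - 37735 = -39997853/1060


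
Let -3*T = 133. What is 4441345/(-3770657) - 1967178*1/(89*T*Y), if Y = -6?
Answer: -3761348948738/44633266909 ≈ -84.272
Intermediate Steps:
T = -133/3 (T = -⅓*133 = -133/3 ≈ -44.333)
4441345/(-3770657) - 1967178*1/(89*T*Y) = 4441345/(-3770657) - 1967178/(-133/3*(-6)*89) = 4441345*(-1/3770657) - 1967178/(266*89) = -4441345/3770657 - 1967178/23674 = -4441345/3770657 - 1967178*1/23674 = -4441345/3770657 - 983589/11837 = -3761348948738/44633266909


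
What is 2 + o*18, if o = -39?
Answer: -700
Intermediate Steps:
2 + o*18 = 2 - 39*18 = 2 - 702 = -700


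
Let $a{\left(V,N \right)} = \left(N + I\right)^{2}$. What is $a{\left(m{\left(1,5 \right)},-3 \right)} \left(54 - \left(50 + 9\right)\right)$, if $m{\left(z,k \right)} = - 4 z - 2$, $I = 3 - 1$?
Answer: $-5$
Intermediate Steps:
$I = 2$ ($I = 3 - 1 = 2$)
$m{\left(z,k \right)} = -2 - 4 z$
$a{\left(V,N \right)} = \left(2 + N\right)^{2}$ ($a{\left(V,N \right)} = \left(N + 2\right)^{2} = \left(2 + N\right)^{2}$)
$a{\left(m{\left(1,5 \right)},-3 \right)} \left(54 - \left(50 + 9\right)\right) = \left(2 - 3\right)^{2} \left(54 - \left(50 + 9\right)\right) = \left(-1\right)^{2} \left(54 - 59\right) = 1 \left(54 - 59\right) = 1 \left(-5\right) = -5$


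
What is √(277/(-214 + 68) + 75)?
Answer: √1558258/146 ≈ 8.5500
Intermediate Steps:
√(277/(-214 + 68) + 75) = √(277/(-146) + 75) = √(277*(-1/146) + 75) = √(-277/146 + 75) = √(10673/146) = √1558258/146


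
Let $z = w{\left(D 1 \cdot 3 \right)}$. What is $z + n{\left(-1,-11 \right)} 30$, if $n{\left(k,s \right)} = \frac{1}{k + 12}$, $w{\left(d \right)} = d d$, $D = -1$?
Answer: $\frac{129}{11} \approx 11.727$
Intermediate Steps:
$w{\left(d \right)} = d^{2}$
$n{\left(k,s \right)} = \frac{1}{12 + k}$
$z = 9$ ($z = \left(\left(-1\right) 1 \cdot 3\right)^{2} = \left(\left(-1\right) 3\right)^{2} = \left(-3\right)^{2} = 9$)
$z + n{\left(-1,-11 \right)} 30 = 9 + \frac{1}{12 - 1} \cdot 30 = 9 + \frac{1}{11} \cdot 30 = 9 + \frac{30}{11} = \frac{129}{11}$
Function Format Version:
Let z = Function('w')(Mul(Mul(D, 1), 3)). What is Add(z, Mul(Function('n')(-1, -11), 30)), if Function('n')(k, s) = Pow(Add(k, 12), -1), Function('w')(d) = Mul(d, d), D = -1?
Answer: Rational(129, 11) ≈ 11.727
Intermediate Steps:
Function('w')(d) = Pow(d, 2)
Function('n')(k, s) = Pow(Add(12, k), -1)
z = 9 (z = Pow(Mul(Mul(-1, 1), 3), 2) = Pow(Mul(-1, 3), 2) = Pow(-3, 2) = 9)
Add(z, Mul(Function('n')(-1, -11), 30)) = Add(9, Mul(Pow(Add(12, -1), -1), 30)) = Add(9, Mul(Pow(11, -1), 30)) = Add(9, Mul(Rational(1, 11), 30)) = Add(9, Rational(30, 11)) = Rational(129, 11)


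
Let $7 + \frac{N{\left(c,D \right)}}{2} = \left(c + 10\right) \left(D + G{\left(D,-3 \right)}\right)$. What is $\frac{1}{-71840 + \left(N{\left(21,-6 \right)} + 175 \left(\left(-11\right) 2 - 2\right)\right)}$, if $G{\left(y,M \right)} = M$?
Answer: $- \frac{1}{76612} \approx -1.3053 \cdot 10^{-5}$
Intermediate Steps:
$N{\left(c,D \right)} = -14 + 2 \left(-3 + D\right) \left(10 + c\right)$ ($N{\left(c,D \right)} = -14 + 2 \left(c + 10\right) \left(D - 3\right) = -14 + 2 \left(10 + c\right) \left(-3 + D\right) = -14 + 2 \left(-3 + D\right) \left(10 + c\right)$)
$\frac{1}{-71840 + \left(N{\left(21,-6 \right)} + 175 \left(\left(-11\right) 2 - 2\right)\right)} = \frac{1}{-71840 + \left(\left(-74 - 126 + 20 \left(-6\right) + 2 \left(-6\right) 21\right) + 175 \left(\left(-11\right) 2 - 2\right)\right)} = \frac{1}{-71840 + \left(\left(-74 - 126 - 120 - 252\right) + 175 \left(-22 - 2\right)\right)} = \frac{1}{-71840 + \left(-572 + 175 \left(-24\right)\right)} = \frac{1}{-71840 - 4772} = \frac{1}{-76612} = - \frac{1}{76612}$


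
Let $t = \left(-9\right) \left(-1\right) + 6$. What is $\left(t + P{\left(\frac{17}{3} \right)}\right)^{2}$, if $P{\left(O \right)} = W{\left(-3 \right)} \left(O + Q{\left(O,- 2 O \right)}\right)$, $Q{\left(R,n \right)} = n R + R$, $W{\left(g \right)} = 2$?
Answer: $\frac{667489}{81} \approx 8240.6$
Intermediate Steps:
$Q{\left(R,n \right)} = R + R n$ ($Q{\left(R,n \right)} = R n + R = R + R n$)
$P{\left(O \right)} = 2 O + 2 O \left(1 - 2 O\right)$ ($P{\left(O \right)} = 2 \left(O + O \left(1 - 2 O\right)\right) = 2 O + 2 O \left(1 - 2 O\right)$)
$t = 15$ ($t = 9 + 6 = 15$)
$\left(t + P{\left(\frac{17}{3} \right)}\right)^{2} = \left(15 + 4 \cdot \frac{17}{3} \left(1 - \frac{17}{3}\right)\right)^{2} = \left(15 + 4 \cdot \frac{17}{3} \left(- \frac{14}{3}\right)\right)^{2} = \left(15 - \frac{952}{9}\right)^{2} = \left(- \frac{817}{9}\right)^{2} = \frac{667489}{81}$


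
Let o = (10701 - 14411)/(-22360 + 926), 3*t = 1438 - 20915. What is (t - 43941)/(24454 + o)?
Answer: -231640300/112318017 ≈ -2.0624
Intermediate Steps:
t = -19477/3 (t = (1438 - 20915)/3 = (⅓)*(-19477) = -19477/3 ≈ -6492.3)
o = 265/1531 (o = -3710/(-21434) = -3710*(-1/21434) = 265/1531 ≈ 0.17309)
(t - 43941)/(24454 + o) = (-19477/3 - 43941)/(24454 + 265/1531) = -151300/(3*37439339/1531) = -151300/3*1531/37439339 = -231640300/112318017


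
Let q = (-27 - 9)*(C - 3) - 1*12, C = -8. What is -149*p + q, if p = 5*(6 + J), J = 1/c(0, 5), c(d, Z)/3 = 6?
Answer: -74293/18 ≈ -4127.4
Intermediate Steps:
c(d, Z) = 18 (c(d, Z) = 3*6 = 18)
J = 1/18 ≈ 0.055556
p = 545/18 (p = 5*(6 + 1/18) = 5*(109/18) = 545/18 ≈ 30.278)
q = 384 (q = (-27 - 9)*(-8 - 3) - 1*12 = -36*(-11) - 12 = 396 - 12 = 384)
-149*p + q = -149*545/18 + 384 = -81205/18 + 384 = -74293/18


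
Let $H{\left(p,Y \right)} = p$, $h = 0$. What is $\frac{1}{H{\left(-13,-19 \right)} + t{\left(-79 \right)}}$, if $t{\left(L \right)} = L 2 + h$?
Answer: $- \frac{1}{171} \approx -0.005848$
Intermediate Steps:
$t{\left(L \right)} = 2 L$ ($t{\left(L \right)} = L 2 + 0 = 2 L + 0 = 2 L$)
$\frac{1}{H{\left(-13,-19 \right)} + t{\left(-79 \right)}} = \frac{1}{-13 + 2 \left(-79\right)} = \frac{1}{-13 - 158} = \frac{1}{-171} = - \frac{1}{171}$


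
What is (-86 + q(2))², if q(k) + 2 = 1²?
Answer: 7569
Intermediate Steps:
q(k) = -1 (q(k) = -2 + 1² = -2 + 1 = -1)
(-86 + q(2))² = (-86 - 1)² = (-87)² = 7569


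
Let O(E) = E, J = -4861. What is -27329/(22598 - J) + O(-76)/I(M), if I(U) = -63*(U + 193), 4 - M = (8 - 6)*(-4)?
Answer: -38985239/39403665 ≈ -0.98938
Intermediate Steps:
M = 12 (M = 4 - (8 - 6)*(-4) = 4 - 2*(-4) = 4 - 1*(-8) = 4 + 8 = 12)
I(U) = -12159 - 63*U (I(U) = -63*(193 + U) = -12159 - 63*U)
-27329/(22598 - J) + O(-76)/I(M) = -27329/(22598 - 1*(-4861)) - 76/(-12159 - 63*12) = -27329/(22598 + 4861) - 76/(-12159 - 756) = -27329/27459 - 76/(-12915) = -27329*1/27459 - 76*(-1/12915) = -27329/27459 + 76/12915 = -38985239/39403665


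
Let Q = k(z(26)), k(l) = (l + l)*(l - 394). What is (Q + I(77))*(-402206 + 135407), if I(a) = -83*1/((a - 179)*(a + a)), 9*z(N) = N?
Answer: 85232960232667/141372 ≈ 6.0290e+8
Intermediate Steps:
z(N) = N/9
k(l) = 2*l*(-394 + l) (k(l) = (2*l)*(-394 + l) = 2*l*(-394 + l))
Q = -183040/81 (Q = 2*((⅑)*26)*(-394 + (⅑)*26) = 2*(26/9)*(-394 + 26/9) = 2*(26/9)*(-3520/9) = -183040/81 ≈ -2259.8)
I(a) = -83/(2*a*(-179 + a)) (I(a) = -83*1/(2*a*(-179 + a)) = -83/(2*a*(-179 + a)))
(Q + I(77))*(-402206 + 135407) = (-183040/81 - 83/2/(77*(-179 + 77)))*(-402206 + 135407) = (-183040/81 - 83/2*1/77/(-102))*(-266799) = (-183040/81 - 83/2*1/77*(-1/102))*(-266799) = (-183040/81 + 83/15708)*(-266799) = -958395199/424116*(-266799) = 85232960232667/141372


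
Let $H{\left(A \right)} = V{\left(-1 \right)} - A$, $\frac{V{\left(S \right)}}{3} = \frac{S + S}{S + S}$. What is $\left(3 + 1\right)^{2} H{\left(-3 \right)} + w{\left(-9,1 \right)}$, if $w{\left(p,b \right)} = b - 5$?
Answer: $92$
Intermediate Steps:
$w{\left(p,b \right)} = -5 + b$
$V{\left(S \right)} = 3$ ($V{\left(S \right)} = 3 \frac{S + S}{S + S} = 3 \frac{2 S}{2 S} = 3 \cdot 2 S \frac{1}{2 S} = 3 \cdot 1 = 3$)
$H{\left(A \right)} = 3 - A$
$\left(3 + 1\right)^{2} H{\left(-3 \right)} + w{\left(-9,1 \right)} = \left(3 + 1\right)^{2} \left(3 - -3\right) + \left(-5 + 1\right) = 4^{2} \left(3 + 3\right) - 4 = 16 \cdot 6 - 4 = 96 - 4 = 92$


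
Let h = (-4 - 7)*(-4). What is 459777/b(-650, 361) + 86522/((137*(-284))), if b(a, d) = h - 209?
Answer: -2983879941/1069970 ≈ -2788.8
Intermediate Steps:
h = 44 (h = -11*(-4) = 44)
b(a, d) = -165 (b(a, d) = 44 - 209 = -165)
459777/b(-650, 361) + 86522/((137*(-284))) = 459777/(-165) + 86522/((137*(-284))) = 459777*(-1/165) + 86522/(-38908) = -153259/55 + 86522*(-1/38908) = -153259/55 - 43261/19454 = -2983879941/1069970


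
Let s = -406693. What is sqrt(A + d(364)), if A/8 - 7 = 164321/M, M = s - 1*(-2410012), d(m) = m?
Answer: 2*sqrt(46894834601967)/667773 ≈ 20.510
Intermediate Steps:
M = 2003319 (M = -406693 - 1*(-2410012) = -406693 + 2410012 = 2003319)
A = 113500432/2003319 (A = 56 + 8*(164321/2003319) = 56 + 1314568/2003319 = 113500432/2003319 ≈ 56.656)
sqrt(A + d(364)) = sqrt(113500432/2003319 + 364) = sqrt(842708548/2003319) = 2*sqrt(46894834601967)/667773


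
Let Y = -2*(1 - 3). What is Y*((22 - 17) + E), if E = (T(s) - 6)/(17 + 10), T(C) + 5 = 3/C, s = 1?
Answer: 508/27 ≈ 18.815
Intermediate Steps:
T(C) = -5 + 3/C
Y = 4 (Y = -2*(-2) = 4)
E = -8/27 (E = ((-5 + 3/1) - 6)/(17 + 10) = ((-5 + 3*1) - 6)/27 = ((-5 + 3) - 6)*(1/27) = (-2 - 6)*(1/27) = -8*1/27 = -8/27 ≈ -0.29630)
Y*((22 - 17) + E) = 4*((22 - 17) - 8/27) = 4*(5 - 8/27) = 4*(127/27) = 508/27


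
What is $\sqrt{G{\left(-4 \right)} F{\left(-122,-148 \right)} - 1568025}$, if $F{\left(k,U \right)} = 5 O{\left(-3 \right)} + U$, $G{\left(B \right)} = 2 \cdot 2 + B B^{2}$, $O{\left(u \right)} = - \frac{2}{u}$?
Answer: $i \sqrt{1559345} \approx 1248.7 i$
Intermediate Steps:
$G{\left(B \right)} = 4 + B^{3}$
$F{\left(k,U \right)} = \frac{10}{3} + U$ ($F{\left(k,U \right)} = 5 \left(- \frac{2}{-3}\right) + U = 5 \left(\left(-2\right) \left(- \frac{1}{3}\right)\right) + U = 5 \cdot \frac{2}{3} + U = \frac{10}{3} + U$)
$\sqrt{G{\left(-4 \right)} F{\left(-122,-148 \right)} - 1568025} = \sqrt{\left(4 + \left(-4\right)^{3}\right) \left(\frac{10}{3} - 148\right) - 1568025} = \sqrt{\left(4 - 64\right) \left(- \frac{434}{3}\right) - 1568025} = \sqrt{\left(-60\right) \left(- \frac{434}{3}\right) - 1568025} = \sqrt{8680 - 1568025} = \sqrt{-1559345} = i \sqrt{1559345}$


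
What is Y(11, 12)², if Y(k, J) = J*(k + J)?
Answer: 76176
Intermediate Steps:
Y(k, J) = J*(J + k)
Y(11, 12)² = (12*(12 + 11))² = (12*23)² = 276² = 76176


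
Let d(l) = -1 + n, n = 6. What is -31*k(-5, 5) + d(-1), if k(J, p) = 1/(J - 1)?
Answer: 61/6 ≈ 10.167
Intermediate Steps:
k(J, p) = 1/(-1 + J)
d(l) = 5 (d(l) = -1 + 6 = 5)
-31*k(-5, 5) + d(-1) = -31/(-1 - 5) + 5 = -31/(-6) + 5 = -31*(-⅙) + 5 = 31/6 + 5 = 61/6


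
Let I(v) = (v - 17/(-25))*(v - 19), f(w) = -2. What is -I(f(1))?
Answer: -693/25 ≈ -27.720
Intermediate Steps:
I(v) = (-19 + v)*(17/25 + v) (I(v) = (v - 17*(-1/25))*(-19 + v) = (v + 17/25)*(-19 + v) = (17/25 + v)*(-19 + v) = (-19 + v)*(17/25 + v))
-I(f(1)) = -(-323/25 + (-2)² - 458/25*(-2)) = -(-323/25 + 4 + 916/25) = -1*693/25 = -693/25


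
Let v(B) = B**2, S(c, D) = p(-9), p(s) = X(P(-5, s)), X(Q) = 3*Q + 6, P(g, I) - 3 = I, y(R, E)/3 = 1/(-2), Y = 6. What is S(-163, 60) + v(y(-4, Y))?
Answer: -39/4 ≈ -9.7500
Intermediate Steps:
y(R, E) = -3/2 (y(R, E) = 3/(-2) = 3*(-1/2) = -3/2)
P(g, I) = 3 + I
X(Q) = 6 + 3*Q
p(s) = 15 + 3*s (p(s) = 6 + 3*(3 + s) = 6 + (9 + 3*s) = 15 + 3*s)
S(c, D) = -12 (S(c, D) = 15 + 3*(-9) = 15 - 27 = -12)
S(-163, 60) + v(y(-4, Y)) = -12 + (-3/2)**2 = -12 + 9/4 = -39/4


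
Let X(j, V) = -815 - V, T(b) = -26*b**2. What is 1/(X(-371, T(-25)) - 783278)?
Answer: -1/767843 ≈ -1.3023e-6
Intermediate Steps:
1/(X(-371, T(-25)) - 783278) = 1/((-815 - (-26)*(-25)**2) - 783278) = 1/((-815 - (-26)*625) - 783278) = 1/((-815 - 1*(-16250)) - 783278) = 1/((-815 + 16250) - 783278) = 1/(15435 - 783278) = 1/(-767843) = -1/767843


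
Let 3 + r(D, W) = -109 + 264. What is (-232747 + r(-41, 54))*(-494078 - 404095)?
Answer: 208910548935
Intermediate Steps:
r(D, W) = 152 (r(D, W) = -3 + (-109 + 264) = -3 + 155 = 152)
(-232747 + r(-41, 54))*(-494078 - 404095) = (-232747 + 152)*(-494078 - 404095) = -232595*(-898173) = 208910548935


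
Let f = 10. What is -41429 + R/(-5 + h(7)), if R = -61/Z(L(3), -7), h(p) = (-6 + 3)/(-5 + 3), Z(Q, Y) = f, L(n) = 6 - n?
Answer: -1449954/35 ≈ -41427.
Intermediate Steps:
Z(Q, Y) = 10
h(p) = 3/2 (h(p) = -3/(-2) = -3*(-½) = 3/2)
R = -61/10 ≈ -6.1000
-41429 + R/(-5 + h(7)) = -41429 - 61/(10*(-5 + 3/2)) = -41429 - 61/(10*(-7/2)) = -41429 - 61/10*(-2/7) = -41429 + 61/35 = -1449954/35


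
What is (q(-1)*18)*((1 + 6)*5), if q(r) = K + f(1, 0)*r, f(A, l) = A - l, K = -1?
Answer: -1260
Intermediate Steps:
q(r) = -1 + r (q(r) = -1 + (1 - 1*0)*r = -1 + (1 + 0)*r = -1 + 1*r = -1 + r)
(q(-1)*18)*((1 + 6)*5) = ((-1 - 1)*18)*((1 + 6)*5) = (-2*18)*(7*5) = -36*35 = -1260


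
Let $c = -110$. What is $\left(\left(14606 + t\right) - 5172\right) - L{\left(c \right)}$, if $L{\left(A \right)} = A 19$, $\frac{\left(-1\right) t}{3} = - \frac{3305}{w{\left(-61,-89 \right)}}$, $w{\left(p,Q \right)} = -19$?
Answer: $\frac{209041}{19} \approx 11002.0$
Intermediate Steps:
$t = - \frac{9915}{19}$ ($t = - 3 \left(- \frac{3305}{-19}\right) = - 3 \left(\left(-3305\right) \left(- \frac{1}{19}\right)\right) = \left(-3\right) \frac{3305}{19} = - \frac{9915}{19} \approx -521.84$)
$L{\left(A \right)} = 19 A$
$\left(\left(14606 + t\right) - 5172\right) - L{\left(c \right)} = \left(\left(14606 - \frac{9915}{19}\right) - 5172\right) - 19 \left(-110\right) = \left(\frac{267599}{19} - 5172\right) - -2090 = \frac{169331}{19} + 2090 = \frac{209041}{19}$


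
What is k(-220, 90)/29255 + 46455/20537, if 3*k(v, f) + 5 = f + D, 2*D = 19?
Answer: 2719375881/1201619870 ≈ 2.2631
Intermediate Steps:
D = 19/2 (D = (½)*19 = 19/2 ≈ 9.5000)
k(v, f) = 3/2 + f/3 (k(v, f) = -5/3 + (f + 19/2)/3 = -5/3 + (19/2 + f)/3 = -5/3 + (19/6 + f/3) = 3/2 + f/3)
k(-220, 90)/29255 + 46455/20537 = (3/2 + (⅓)*90)/29255 + 46455/20537 = (3/2 + 30)*(1/29255) + 46455*(1/20537) = (63/2)*(1/29255) + 46455/20537 = 63/58510 + 46455/20537 = 2719375881/1201619870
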